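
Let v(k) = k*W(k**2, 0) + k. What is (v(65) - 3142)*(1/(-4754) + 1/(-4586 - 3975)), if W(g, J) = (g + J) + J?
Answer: -1807830810/20349497 ≈ -88.839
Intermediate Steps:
W(g, J) = g + 2*J (W(g, J) = (J + g) + J = g + 2*J)
v(k) = k + k**3 (v(k) = k*(k**2 + 2*0) + k = k*(k**2 + 0) + k = k*k**2 + k = k**3 + k = k + k**3)
(v(65) - 3142)*(1/(-4754) + 1/(-4586 - 3975)) = ((65 + 65**3) - 3142)*(1/(-4754) + 1/(-4586 - 3975)) = ((65 + 274625) - 3142)*(-1/4754 + 1/(-8561)) = (274690 - 3142)*(-1/4754 - 1/8561) = 271548*(-13315/40698994) = -1807830810/20349497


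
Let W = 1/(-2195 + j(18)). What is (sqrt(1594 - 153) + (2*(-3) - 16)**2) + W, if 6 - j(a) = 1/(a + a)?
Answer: 38141584/78805 + sqrt(1441) ≈ 521.96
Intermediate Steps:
j(a) = 6 - 1/(2*a) (j(a) = 6 - 1/(a + a) = 6 - 1/(2*a))
W = -36/78805 (W = 1/(-2195 + (6 - 1/2/18)) = 1/(-2195 + (6 - 1/2*1/18)) = 1/(-2195 + (6 - 1/36)) = 1/(-2195 + 215/36) = 1/(-78805/36) = -36/78805 ≈ -0.00045682)
(sqrt(1594 - 153) + (2*(-3) - 16)**2) + W = (sqrt(1594 - 153) + (2*(-3) - 16)**2) - 36/78805 = (sqrt(1441) + (-6 - 16)**2) - 36/78805 = (sqrt(1441) + (-22)**2) - 36/78805 = (sqrt(1441) + 484) - 36/78805 = (484 + sqrt(1441)) - 36/78805 = 38141584/78805 + sqrt(1441)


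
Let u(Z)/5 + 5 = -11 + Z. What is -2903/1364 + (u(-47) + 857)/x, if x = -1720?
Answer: -179139/73315 ≈ -2.4434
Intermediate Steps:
u(Z) = -80 + 5*Z (u(Z) = -25 + 5*(-11 + Z) = -25 + (-55 + 5*Z) = -80 + 5*Z)
-2903/1364 + (u(-47) + 857)/x = -2903/1364 + ((-80 + 5*(-47)) + 857)/(-1720) = -2903*1/1364 + ((-80 - 235) + 857)*(-1/1720) = -2903/1364 + (-315 + 857)*(-1/1720) = -2903/1364 + 542*(-1/1720) = -2903/1364 - 271/860 = -179139/73315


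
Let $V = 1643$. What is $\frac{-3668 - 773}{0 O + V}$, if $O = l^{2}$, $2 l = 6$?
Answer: $- \frac{4441}{1643} \approx -2.703$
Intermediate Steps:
$l = 3$ ($l = \frac{1}{2} \cdot 6 = 3$)
$O = 9$ ($O = 3^{2} = 9$)
$\frac{-3668 - 773}{0 O + V} = \frac{-3668 - 773}{0 \cdot 9 + 1643} = - \frac{4441}{0 + 1643} = - \frac{4441}{1643}$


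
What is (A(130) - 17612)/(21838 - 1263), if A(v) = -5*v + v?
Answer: -18132/20575 ≈ -0.88126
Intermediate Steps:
A(v) = -4*v
(A(130) - 17612)/(21838 - 1263) = (-4*130 - 17612)/(21838 - 1263) = (-520 - 17612)/20575 = -18132*1/20575 = -18132/20575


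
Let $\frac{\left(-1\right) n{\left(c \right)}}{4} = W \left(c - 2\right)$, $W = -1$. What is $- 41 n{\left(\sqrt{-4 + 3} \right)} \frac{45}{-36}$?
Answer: $-410 + 205 i \approx -410.0 + 205.0 i$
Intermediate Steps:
$n{\left(c \right)} = -8 + 4 c$ ($n{\left(c \right)} = - 4 \left(- (c - 2)\right) = - 4 \left(- (-2 + c)\right) = - 4 \left(2 - c\right) = -8 + 4 c$)
$- 41 n{\left(\sqrt{-4 + 3} \right)} \frac{45}{-36} = - 41 \left(-8 + 4 \sqrt{-4 + 3}\right) \frac{45}{-36} = - 41 \left(-8 + 4 \sqrt{-1}\right) 45 \left(- \frac{1}{36}\right) = - 41 \left(-8 + 4 i\right) \left(- \frac{5}{4}\right) = \left(328 - 164 i\right) \left(- \frac{5}{4}\right) = -410 + 205 i$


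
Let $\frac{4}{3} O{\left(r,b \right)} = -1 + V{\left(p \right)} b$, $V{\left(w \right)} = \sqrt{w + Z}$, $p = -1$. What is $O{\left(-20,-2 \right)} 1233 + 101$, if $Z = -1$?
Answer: $- \frac{3295}{4} - \frac{3699 i \sqrt{2}}{2} \approx -823.75 - 2615.6 i$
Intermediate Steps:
$V{\left(w \right)} = \sqrt{-1 + w}$ ($V{\left(w \right)} = \sqrt{w - 1} = \sqrt{-1 + w}$)
$O{\left(r,b \right)} = - \frac{3}{4} + \frac{3 i b \sqrt{2}}{4}$ ($O{\left(r,b \right)} = \frac{3 \left(-1 + \sqrt{-1 - 1} b\right)}{4} = \frac{3 \left(-1 + \sqrt{-2} b\right)}{4} = \frac{3 \left(-1 + i \sqrt{2} b\right)}{4} = \frac{3 \left(-1 + i b \sqrt{2}\right)}{4} = - \frac{3}{4} + \frac{3 i b \sqrt{2}}{4}$)
$O{\left(-20,-2 \right)} 1233 + 101 = \left(- \frac{3}{4} + \frac{3}{4} i \left(-2\right) \sqrt{2}\right) 1233 + 101 = \left(- \frac{3}{4} - \frac{3 i \sqrt{2}}{2}\right) 1233 + 101 = \left(- \frac{3699}{4} - \frac{3699 i \sqrt{2}}{2}\right) + 101 = - \frac{3295}{4} - \frac{3699 i \sqrt{2}}{2}$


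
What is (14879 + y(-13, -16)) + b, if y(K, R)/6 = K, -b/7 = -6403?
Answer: 59622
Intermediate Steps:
b = 44821 (b = -7*(-6403) = 44821)
y(K, R) = 6*K
(14879 + y(-13, -16)) + b = (14879 + 6*(-13)) + 44821 = (14879 - 78) + 44821 = 14801 + 44821 = 59622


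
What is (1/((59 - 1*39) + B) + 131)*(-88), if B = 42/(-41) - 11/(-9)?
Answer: -85950656/7453 ≈ -11532.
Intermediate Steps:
B = 73/369 (B = 42*(-1/41) - 11*(-⅑) = -42/41 + 11/9 = 73/369 ≈ 0.19783)
(1/((59 - 1*39) + B) + 131)*(-88) = (1/((59 - 1*39) + 73/369) + 131)*(-88) = (1/((59 - 39) + 73/369) + 131)*(-88) = (1/(20 + 73/369) + 131)*(-88) = (1/(7453/369) + 131)*(-88) = (369/7453 + 131)*(-88) = (976712/7453)*(-88) = -85950656/7453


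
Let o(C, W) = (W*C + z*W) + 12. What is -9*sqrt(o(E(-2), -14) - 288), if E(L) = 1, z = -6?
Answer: -9*I*sqrt(206) ≈ -129.17*I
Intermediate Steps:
o(C, W) = 12 - 6*W + C*W (o(C, W) = (W*C - 6*W) + 12 = (C*W - 6*W) + 12 = (-6*W + C*W) + 12 = 12 - 6*W + C*W)
-9*sqrt(o(E(-2), -14) - 288) = -9*sqrt((12 - 6*(-14) + 1*(-14)) - 288) = -9*sqrt((12 + 84 - 14) - 288) = -9*sqrt(82 - 288) = -9*I*sqrt(206)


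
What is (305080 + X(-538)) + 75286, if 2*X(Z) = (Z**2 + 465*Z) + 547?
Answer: 800553/2 ≈ 4.0028e+5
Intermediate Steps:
X(Z) = 547/2 + Z**2/2 + 465*Z/2 (X(Z) = ((Z**2 + 465*Z) + 547)/2 = (547 + Z**2 + 465*Z)/2 = 547/2 + Z**2/2 + 465*Z/2)
(305080 + X(-538)) + 75286 = (305080 + (547/2 + (1/2)*(-538)**2 + (465/2)*(-538))) + 75286 = (305080 + (547/2 + (1/2)*289444 - 125085)) + 75286 = (305080 + (547/2 + 144722 - 125085)) + 75286 = (305080 + 39821/2) + 75286 = 649981/2 + 75286 = 800553/2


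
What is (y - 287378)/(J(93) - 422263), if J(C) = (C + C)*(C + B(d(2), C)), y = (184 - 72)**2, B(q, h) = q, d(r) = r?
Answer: 39262/57799 ≈ 0.67929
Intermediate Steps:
y = 12544 (y = 112**2 = 12544)
J(C) = 2*C*(2 + C) (J(C) = (C + C)*(C + 2) = (2*C)*(2 + C) = 2*C*(2 + C))
(y - 287378)/(J(93) - 422263) = (12544 - 287378)/(2*93*(2 + 93) - 422263) = -274834/(2*93*95 - 422263) = -274834/(17670 - 422263) = -274834/(-404593) = -274834*(-1/404593) = 39262/57799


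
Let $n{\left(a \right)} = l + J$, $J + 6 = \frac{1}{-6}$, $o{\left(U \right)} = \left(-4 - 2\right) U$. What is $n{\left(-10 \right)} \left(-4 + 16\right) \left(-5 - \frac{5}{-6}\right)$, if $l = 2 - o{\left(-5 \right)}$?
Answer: $\frac{5125}{3} \approx 1708.3$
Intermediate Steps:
$o{\left(U \right)} = - 6 U$
$l = -28$ ($l = 2 - \left(-6\right) \left(-5\right) = 2 - 30 = -28$)
$J = - \frac{37}{6}$ ($J = -6 + \frac{1}{-6} = -6 - \frac{1}{6} = - \frac{37}{6} \approx -6.1667$)
$n{\left(a \right)} = - \frac{205}{6}$ ($n{\left(a \right)} = -28 - \frac{37}{6} = - \frac{205}{6}$)
$n{\left(-10 \right)} \left(-4 + 16\right) \left(-5 - \frac{5}{-6}\right) = - \frac{205 \left(-4 + 16\right) \left(-5 - \frac{5}{-6}\right)}{6} = - \frac{205 \cdot 12 \left(-5 - - \frac{5}{6}\right)}{6} = - \frac{205 \cdot 12 \left(-5 + \frac{5}{6}\right)}{6} = - \frac{205 \cdot 12 \left(- \frac{25}{6}\right)}{6} = \left(- \frac{205}{6}\right) \left(-50\right) = \frac{5125}{3}$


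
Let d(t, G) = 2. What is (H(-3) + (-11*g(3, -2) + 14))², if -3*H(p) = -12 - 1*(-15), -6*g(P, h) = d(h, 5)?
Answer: 2500/9 ≈ 277.78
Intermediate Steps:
g(P, h) = -⅓ (g(P, h) = -⅙*2 = -⅓)
H(p) = -1 (H(p) = -(-12 - 1*(-15))/3 = -(-12 + 15)/3 = -⅓*3 = -1)
(H(-3) + (-11*g(3, -2) + 14))² = (-1 + (-11*(-⅓) + 14))² = (-1 + (11/3 + 14))² = (-1 + 53/3)² = (50/3)² = 2500/9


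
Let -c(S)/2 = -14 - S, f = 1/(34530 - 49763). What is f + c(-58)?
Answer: -1340505/15233 ≈ -88.000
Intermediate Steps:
f = -1/15233 (f = 1/(-15233) = -1/15233 ≈ -6.5647e-5)
c(S) = 28 + 2*S (c(S) = -2*(-14 - S) = 28 + 2*S)
f + c(-58) = -1/15233 + (28 + 2*(-58)) = -1/15233 + (28 - 116) = -1/15233 - 88 = -1340505/15233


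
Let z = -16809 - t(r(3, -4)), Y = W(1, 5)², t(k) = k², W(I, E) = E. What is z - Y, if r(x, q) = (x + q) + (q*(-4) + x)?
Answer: -17158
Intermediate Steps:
r(x, q) = -3*q + 2*x (r(x, q) = (q + x) + (-4*q + x) = (q + x) + (x - 4*q) = -3*q + 2*x)
Y = 25 (Y = 5² = 25)
z = -17133 (z = -16809 - (-3*(-4) + 2*3)² = -16809 - (12 + 6)² = -16809 - 1*18² = -16809 - 1*324 = -16809 - 324 = -17133)
z - Y = -17133 - 1*25 = -17133 - 25 = -17158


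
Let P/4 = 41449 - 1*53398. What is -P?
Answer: 47796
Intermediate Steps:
P = -47796 (P = 4*(41449 - 1*53398) = 4*(41449 - 53398) = 4*(-11949) = -47796)
-P = -1*(-47796) = 47796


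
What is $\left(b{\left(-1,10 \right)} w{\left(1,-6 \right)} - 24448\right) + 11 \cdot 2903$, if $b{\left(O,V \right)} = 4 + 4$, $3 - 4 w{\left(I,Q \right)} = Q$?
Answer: $7503$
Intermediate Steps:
$w{\left(I,Q \right)} = \frac{3}{4} - \frac{Q}{4}$
$b{\left(O,V \right)} = 8$
$\left(b{\left(-1,10 \right)} w{\left(1,-6 \right)} - 24448\right) + 11 \cdot 2903 = \left(8 \left(\frac{3}{4} - - \frac{3}{2}\right) - 24448\right) + 11 \cdot 2903 = \left(8 \left(\frac{3}{4} + \frac{3}{2}\right) - 24448\right) + 31933 = \left(8 \cdot \frac{9}{4} - 24448\right) + 31933 = \left(18 - 24448\right) + 31933 = -24430 + 31933 = 7503$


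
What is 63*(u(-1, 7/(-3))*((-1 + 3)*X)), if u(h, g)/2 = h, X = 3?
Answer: -756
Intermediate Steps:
u(h, g) = 2*h
63*(u(-1, 7/(-3))*((-1 + 3)*X)) = 63*((2*(-1))*((-1 + 3)*3)) = 63*(-4*3) = 63*(-2*6) = 63*(-12) = -756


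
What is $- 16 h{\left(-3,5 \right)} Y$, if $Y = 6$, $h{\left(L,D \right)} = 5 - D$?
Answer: $0$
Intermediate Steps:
$- 16 h{\left(-3,5 \right)} Y = - 16 \left(5 - 5\right) 6 = \left(-16\right) 0 \cdot 6 = 0 \cdot 6 = 0$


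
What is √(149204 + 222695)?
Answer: √371899 ≈ 609.83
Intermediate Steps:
√(149204 + 222695) = √371899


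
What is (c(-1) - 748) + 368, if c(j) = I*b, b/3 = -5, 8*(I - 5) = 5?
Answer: -3715/8 ≈ -464.38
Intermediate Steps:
I = 45/8 (I = 5 + (⅛)*5 = 5 + 5/8 = 45/8 ≈ 5.6250)
b = -15 (b = 3*(-5) = -15)
c(j) = -675/8 (c(j) = (45/8)*(-15) = -675/8)
(c(-1) - 748) + 368 = (-675/8 - 748) + 368 = -6659/8 + 368 = -3715/8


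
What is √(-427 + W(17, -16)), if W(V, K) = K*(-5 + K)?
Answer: I*√91 ≈ 9.5394*I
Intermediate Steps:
√(-427 + W(17, -16)) = √(-427 - 16*(-5 - 16)) = √(-427 - 16*(-21)) = √(-427 + 336) = √(-91) = I*√91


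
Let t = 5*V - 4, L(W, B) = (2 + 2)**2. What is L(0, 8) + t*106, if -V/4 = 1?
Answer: -2528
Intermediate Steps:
V = -4 (V = -4*1 = -4)
L(W, B) = 16 (L(W, B) = 4**2 = 16)
t = -24 (t = 5*(-4) - 4 = -20 - 4 = -24)
L(0, 8) + t*106 = 16 - 24*106 = 16 - 2544 = -2528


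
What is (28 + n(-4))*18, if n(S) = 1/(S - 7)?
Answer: 5526/11 ≈ 502.36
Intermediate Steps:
n(S) = 1/(-7 + S)
(28 + n(-4))*18 = (28 + 1/(-7 - 4))*18 = (28 + 1/(-11))*18 = (28 - 1/11)*18 = (307/11)*18 = 5526/11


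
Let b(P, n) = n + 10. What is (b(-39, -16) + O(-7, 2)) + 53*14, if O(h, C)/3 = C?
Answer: 742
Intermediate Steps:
b(P, n) = 10 + n
O(h, C) = 3*C
(b(-39, -16) + O(-7, 2)) + 53*14 = ((10 - 16) + 3*2) + 53*14 = (-6 + 6) + 742 = 0 + 742 = 742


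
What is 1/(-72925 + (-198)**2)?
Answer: -1/33721 ≈ -2.9655e-5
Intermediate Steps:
1/(-72925 + (-198)**2) = 1/(-72925 + 39204) = 1/(-33721) = -1/33721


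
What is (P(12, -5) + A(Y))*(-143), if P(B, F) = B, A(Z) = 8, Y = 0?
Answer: -2860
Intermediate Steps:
(P(12, -5) + A(Y))*(-143) = (12 + 8)*(-143) = 20*(-143) = -2860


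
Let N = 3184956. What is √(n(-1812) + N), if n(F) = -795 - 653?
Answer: 2*√795877 ≈ 1784.2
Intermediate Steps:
n(F) = -1448
√(n(-1812) + N) = √(-1448 + 3184956) = √3183508 = 2*√795877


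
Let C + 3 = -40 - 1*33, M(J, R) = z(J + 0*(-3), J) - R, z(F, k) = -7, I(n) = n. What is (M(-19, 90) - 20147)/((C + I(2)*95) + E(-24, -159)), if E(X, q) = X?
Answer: -3374/15 ≈ -224.93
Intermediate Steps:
M(J, R) = -7 - R
C = -76 (C = -3 + (-40 - 1*33) = -3 + (-40 - 33) = -3 - 73 = -76)
(M(-19, 90) - 20147)/((C + I(2)*95) + E(-24, -159)) = ((-7 - 1*90) - 20147)/((-76 + 2*95) - 24) = ((-7 - 90) - 20147)/((-76 + 190) - 24) = (-97 - 20147)/(114 - 24) = -20244/90 = -20244*1/90 = -3374/15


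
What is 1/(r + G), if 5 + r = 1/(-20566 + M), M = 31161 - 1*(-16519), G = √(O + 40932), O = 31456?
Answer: 3675817866/53199034328687 + 1470337992*√18097/53199034328687 ≈ 0.0037872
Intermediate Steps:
G = 2*√18097 (G = √(31456 + 40932) = √72388 = 2*√18097 ≈ 269.05)
M = 47680 (M = 31161 + 16519 = 47680)
r = -135569/27114 (r = -5 + 1/(-20566 + 47680) = -5 + 1/27114 = -135569/27114 ≈ -5.0000)
1/(r + G) = 1/(-135569/27114 + 2*√18097)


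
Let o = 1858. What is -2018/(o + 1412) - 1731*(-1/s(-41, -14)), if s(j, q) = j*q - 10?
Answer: 753703/307380 ≈ 2.4520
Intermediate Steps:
s(j, q) = -10 + j*q
-2018/(o + 1412) - 1731*(-1/s(-41, -14)) = -2018/(1858 + 1412) - 1731*(-1/(-10 - 41*(-14))) = -2018/3270 - 1731*(-1/(-10 + 574)) = -2018*1/3270 - 1731/((-1*564)) = -1009/1635 - 1731/(-564) = -1009/1635 - 1731*(-1/564) = -1009/1635 + 577/188 = 753703/307380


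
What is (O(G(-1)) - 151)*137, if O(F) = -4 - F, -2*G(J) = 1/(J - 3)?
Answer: -170017/8 ≈ -21252.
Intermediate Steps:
G(J) = -1/(2*(-3 + J)) (G(J) = -1/(2*(J - 3)) = -1/(2*(-3 + J)))
(O(G(-1)) - 151)*137 = ((-4 - (-1)/(-6 + 2*(-1))) - 151)*137 = ((-4 - (-1)/(-6 - 2)) - 151)*137 = ((-4 - (-1)/(-8)) - 151)*137 = ((-4 - (-1)*(-1)/8) - 151)*137 = ((-4 - 1*⅛) - 151)*137 = ((-4 - ⅛) - 151)*137 = (-33/8 - 151)*137 = -1241/8*137 = -170017/8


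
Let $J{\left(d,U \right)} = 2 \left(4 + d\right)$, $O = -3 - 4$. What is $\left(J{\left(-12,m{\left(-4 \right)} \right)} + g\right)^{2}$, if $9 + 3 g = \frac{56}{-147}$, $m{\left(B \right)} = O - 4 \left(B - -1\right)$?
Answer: $\frac{1452025}{3969} \approx 365.84$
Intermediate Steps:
$O = -7$
$m{\left(B \right)} = -11 - 4 B$ ($m{\left(B \right)} = -7 - 4 \left(B - -1\right) = -7 - 4 \left(B + 1\right) = -7 - 4 \left(1 + B\right) = -7 - \left(4 + 4 B\right) = -11 - 4 B$)
$J{\left(d,U \right)} = 8 + 2 d$
$g = - \frac{197}{63}$ ($g = -3 + \frac{56 \frac{1}{-147}}{3} = -3 + \frac{56 \left(- \frac{1}{147}\right)}{3} = -3 + \frac{1}{3} \left(- \frac{8}{21}\right) = -3 - \frac{8}{63} = - \frac{197}{63} \approx -3.127$)
$\left(J{\left(-12,m{\left(-4 \right)} \right)} + g\right)^{2} = \left(\left(8 + 2 \left(-12\right)\right) - \frac{197}{63}\right)^{2} = \left(\left(8 - 24\right) - \frac{197}{63}\right)^{2} = \left(-16 - \frac{197}{63}\right)^{2} = \left(- \frac{1205}{63}\right)^{2} = \frac{1452025}{3969}$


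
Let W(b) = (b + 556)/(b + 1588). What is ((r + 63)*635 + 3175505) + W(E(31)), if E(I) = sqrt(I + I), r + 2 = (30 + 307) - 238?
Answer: 4131908786738/1260841 + 516*sqrt(62)/1260841 ≈ 3.2771e+6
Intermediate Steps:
r = 97 (r = -2 + ((30 + 307) - 238) = -2 + (337 - 238) = -2 + 99 = 97)
E(I) = sqrt(2)*sqrt(I) (E(I) = sqrt(2*I) = sqrt(2)*sqrt(I))
W(b) = (556 + b)/(1588 + b)
((r + 63)*635 + 3175505) + W(E(31)) = ((97 + 63)*635 + 3175505) + (556 + sqrt(2)*sqrt(31))/(1588 + sqrt(2)*sqrt(31)) = (160*635 + 3175505) + (556 + sqrt(62))/(1588 + sqrt(62)) = (101600 + 3175505) + (556 + sqrt(62))/(1588 + sqrt(62)) = 3277105 + (556 + sqrt(62))/(1588 + sqrt(62))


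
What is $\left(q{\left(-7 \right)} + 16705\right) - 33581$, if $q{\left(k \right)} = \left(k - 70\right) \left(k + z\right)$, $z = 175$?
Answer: $-29812$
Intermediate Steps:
$q{\left(k \right)} = \left(-70 + k\right) \left(175 + k\right)$ ($q{\left(k \right)} = \left(k - 70\right) \left(k + 175\right) = \left(-70 + k\right) \left(175 + k\right)$)
$\left(q{\left(-7 \right)} + 16705\right) - 33581 = \left(\left(-12250 + \left(-7\right)^{2} + 105 \left(-7\right)\right) + 16705\right) - 33581 = \left(\left(-12250 + 49 - 735\right) + 16705\right) - 33581 = \left(-12936 + 16705\right) - 33581 = 3769 - 33581 = -29812$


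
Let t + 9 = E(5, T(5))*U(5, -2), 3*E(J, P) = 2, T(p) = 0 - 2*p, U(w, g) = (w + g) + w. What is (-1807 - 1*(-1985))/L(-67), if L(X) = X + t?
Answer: -267/106 ≈ -2.5189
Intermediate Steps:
U(w, g) = g + 2*w (U(w, g) = (g + w) + w = g + 2*w)
T(p) = -2*p
E(J, P) = ⅔ (E(J, P) = (⅓)*2 = ⅔)
t = -11/3 (t = -9 + 2*(-2 + 2*5)/3 = -9 + 2*(-2 + 10)/3 = -9 + (⅔)*8 = -9 + 16/3 = -11/3 ≈ -3.6667)
L(X) = -11/3 + X (L(X) = X - 11/3 = -11/3 + X)
(-1807 - 1*(-1985))/L(-67) = (-1807 - 1*(-1985))/(-11/3 - 67) = (-1807 + 1985)/(-212/3) = 178*(-3/212) = -267/106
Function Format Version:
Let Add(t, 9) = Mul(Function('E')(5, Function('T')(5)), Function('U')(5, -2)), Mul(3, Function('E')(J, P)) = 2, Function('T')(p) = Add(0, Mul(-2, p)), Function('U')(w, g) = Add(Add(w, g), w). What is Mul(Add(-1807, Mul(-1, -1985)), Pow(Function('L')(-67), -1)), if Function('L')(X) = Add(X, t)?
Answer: Rational(-267, 106) ≈ -2.5189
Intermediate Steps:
Function('U')(w, g) = Add(g, Mul(2, w)) (Function('U')(w, g) = Add(Add(g, w), w) = Add(g, Mul(2, w)))
Function('T')(p) = Mul(-2, p)
Function('E')(J, P) = Rational(2, 3) (Function('E')(J, P) = Mul(Rational(1, 3), 2) = Rational(2, 3))
t = Rational(-11, 3) (t = Add(-9, Mul(Rational(2, 3), Add(-2, Mul(2, 5)))) = Add(-9, Mul(Rational(2, 3), Add(-2, 10))) = Add(-9, Mul(Rational(2, 3), 8)) = Add(-9, Rational(16, 3)) = Rational(-11, 3) ≈ -3.6667)
Function('L')(X) = Add(Rational(-11, 3), X) (Function('L')(X) = Add(X, Rational(-11, 3)) = Add(Rational(-11, 3), X))
Mul(Add(-1807, Mul(-1, -1985)), Pow(Function('L')(-67), -1)) = Mul(Add(-1807, Mul(-1, -1985)), Pow(Add(Rational(-11, 3), -67), -1)) = Mul(Add(-1807, 1985), Pow(Rational(-212, 3), -1)) = Mul(178, Rational(-3, 212)) = Rational(-267, 106)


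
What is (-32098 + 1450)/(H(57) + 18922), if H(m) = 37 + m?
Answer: -3831/2377 ≈ -1.6117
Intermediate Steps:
(-32098 + 1450)/(H(57) + 18922) = (-32098 + 1450)/((37 + 57) + 18922) = -30648/(94 + 18922) = -30648/19016 = -30648*1/19016 = -3831/2377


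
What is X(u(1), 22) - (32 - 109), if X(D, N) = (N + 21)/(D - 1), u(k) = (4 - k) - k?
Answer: 120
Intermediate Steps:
u(k) = 4 - 2*k
X(D, N) = (21 + N)/(-1 + D)
X(u(1), 22) - (32 - 109) = (21 + 22)/(-1 + (4 - 2*1)) - (32 - 109) = 43/(-1 + (4 - 2)) - 1*(-77) = 43/(-1 + 2) + 77 = 43/1 + 77 = 1*43 + 77 = 43 + 77 = 120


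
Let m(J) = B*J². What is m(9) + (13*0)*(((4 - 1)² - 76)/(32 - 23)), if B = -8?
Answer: -648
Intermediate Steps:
m(J) = -8*J²
m(9) + (13*0)*(((4 - 1)² - 76)/(32 - 23)) = -8*9² + (13*0)*(((4 - 1)² - 76)/(32 - 23)) = -8*81 + 0*((3² - 76)/9) = -648 + 0*((9 - 76)*(⅑)) = -648 + 0*(-67*⅑) = -648 + 0*(-67/9) = -648 + 0 = -648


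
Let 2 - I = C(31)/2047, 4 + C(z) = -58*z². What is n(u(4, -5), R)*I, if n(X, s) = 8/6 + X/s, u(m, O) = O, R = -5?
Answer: 418852/6141 ≈ 68.206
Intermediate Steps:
C(z) = -4 - 58*z²
n(X, s) = 4/3 + X/s (n(X, s) = 8*(⅙) + X/s = 4/3 + X/s)
I = 59836/2047 (I = 2 - (-4 - 58*31²)/2047 = 2 - (-4 - 58*961)/2047 = 2 - (-4 - 55738)/2047 = 2 - (-55742)/2047 = 2 - 1*(-55742/2047) = 2 + 55742/2047 = 59836/2047 ≈ 29.231)
n(u(4, -5), R)*I = (4/3 - 5/(-5))*(59836/2047) = (4/3 - 5*(-⅕))*(59836/2047) = (4/3 + 1)*(59836/2047) = (7/3)*(59836/2047) = 418852/6141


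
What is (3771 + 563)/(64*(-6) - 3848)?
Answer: -2167/2116 ≈ -1.0241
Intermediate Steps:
(3771 + 563)/(64*(-6) - 3848) = 4334/(-384 - 3848) = 4334/(-4232) = 4334*(-1/4232) = -2167/2116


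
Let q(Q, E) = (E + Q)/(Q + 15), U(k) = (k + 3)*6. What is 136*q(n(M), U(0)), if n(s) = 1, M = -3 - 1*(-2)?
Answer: 323/2 ≈ 161.50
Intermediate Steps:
M = -1 (M = -3 + 2 = -1)
U(k) = 18 + 6*k (U(k) = (3 + k)*6 = 18 + 6*k)
q(Q, E) = (E + Q)/(15 + Q)
136*q(n(M), U(0)) = 136*(((18 + 6*0) + 1)/(15 + 1)) = 136*(((18 + 0) + 1)/16) = 136*((18 + 1)/16) = 136*((1/16)*19) = 136*(19/16) = 323/2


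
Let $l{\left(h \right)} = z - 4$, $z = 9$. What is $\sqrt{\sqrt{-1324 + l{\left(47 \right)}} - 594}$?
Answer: $\sqrt{-594 + i \sqrt{1319}} \approx 0.74473 + 24.383 i$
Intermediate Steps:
$l{\left(h \right)} = 5$ ($l{\left(h \right)} = 9 - 4 = 5$)
$\sqrt{\sqrt{-1324 + l{\left(47 \right)}} - 594} = \sqrt{\sqrt{-1324 + 5} - 594} = \sqrt{\sqrt{-1319} - 594} = \sqrt{i \sqrt{1319} - 594} = \sqrt{-594 + i \sqrt{1319}}$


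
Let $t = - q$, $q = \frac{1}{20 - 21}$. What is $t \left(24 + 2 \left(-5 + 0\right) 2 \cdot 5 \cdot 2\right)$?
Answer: $-176$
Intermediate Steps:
$q = -1$ ($q = \frac{1}{-1} = -1$)
$t = 1$ ($t = \left(-1\right) \left(-1\right) = 1$)
$t \left(24 + 2 \left(-5 + 0\right) 2 \cdot 5 \cdot 2\right) = 1 \left(24 + 2 \left(-5 + 0\right) 2 \cdot 5 \cdot 2\right) = 1 \left(24 + 2 \left(-5\right) 2 \cdot 10\right) = 1 \left(24 + \left(-10\right) 2 \cdot 10\right) = 1 \left(24 - 200\right) = 1 \left(-176\right) = -176$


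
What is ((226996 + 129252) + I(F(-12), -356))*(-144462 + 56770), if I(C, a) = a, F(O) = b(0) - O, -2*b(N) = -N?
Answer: -31208881264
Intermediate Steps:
b(N) = N/2 (b(N) = -(-1)*N/2 = N/2)
F(O) = -O (F(O) = (1/2)*0 - O = 0 - O = -O)
((226996 + 129252) + I(F(-12), -356))*(-144462 + 56770) = ((226996 + 129252) - 356)*(-144462 + 56770) = (356248 - 356)*(-87692) = 355892*(-87692) = -31208881264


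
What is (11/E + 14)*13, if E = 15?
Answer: 2873/15 ≈ 191.53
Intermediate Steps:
(11/E + 14)*13 = (11/15 + 14)*13 = (221/15)*13 = 2873/15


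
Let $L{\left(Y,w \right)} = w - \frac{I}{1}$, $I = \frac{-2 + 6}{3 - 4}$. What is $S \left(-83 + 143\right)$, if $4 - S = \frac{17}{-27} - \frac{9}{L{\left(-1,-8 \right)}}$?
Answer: $\frac{1285}{9} \approx 142.78$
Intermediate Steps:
$I = -4$ ($I = \frac{4}{-1} = 4 \left(-1\right) = -4$)
$L{\left(Y,w \right)} = 4 + w$ ($L{\left(Y,w \right)} = w - - \frac{4}{1} = w - \left(-4\right) 1 = w - -4 = w + 4 = 4 + w$)
$S = \frac{257}{108}$ ($S = 4 - \left(\frac{17}{-27} - \frac{9}{4 - 8}\right) = 4 - \left(17 \left(- \frac{1}{27}\right) - \frac{9}{-4}\right) = 4 - \left(- \frac{17}{27} - - \frac{9}{4}\right) = 4 - \left(- \frac{17}{27} + \frac{9}{4}\right) = 4 - \frac{175}{108} = \frac{257}{108} \approx 2.3796$)
$S \left(-83 + 143\right) = \frac{257 \left(-83 + 143\right)}{108} = \frac{257}{108} \cdot 60 = \frac{1285}{9}$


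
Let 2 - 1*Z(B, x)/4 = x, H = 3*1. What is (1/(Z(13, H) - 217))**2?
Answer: 1/48841 ≈ 2.0475e-5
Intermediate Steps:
H = 3
Z(B, x) = 8 - 4*x
(1/(Z(13, H) - 217))**2 = (1/((8 - 4*3) - 217))**2 = (1/((8 - 12) - 217))**2 = (1/(-4 - 217))**2 = (1/(-221))**2 = (-1/221)**2 = 1/48841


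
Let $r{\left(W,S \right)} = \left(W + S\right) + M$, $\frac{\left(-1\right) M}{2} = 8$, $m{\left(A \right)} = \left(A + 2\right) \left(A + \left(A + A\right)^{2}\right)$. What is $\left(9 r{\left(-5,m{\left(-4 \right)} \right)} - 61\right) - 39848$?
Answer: $-41178$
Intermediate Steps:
$m{\left(A \right)} = \left(2 + A\right) \left(A + 4 A^{2}\right)$ ($m{\left(A \right)} = \left(2 + A\right) \left(A + \left(2 A\right)^{2}\right) = \left(2 + A\right) \left(A + 4 A^{2}\right)$)
$M = -16$ ($M = \left(-2\right) 8 = -16$)
$r{\left(W,S \right)} = -16 + S + W$ ($r{\left(W,S \right)} = \left(W + S\right) - 16 = \left(S + W\right) - 16 = -16 + S + W$)
$\left(9 r{\left(-5,m{\left(-4 \right)} \right)} - 61\right) - 39848 = \left(9 \left(-16 - 4 \left(2 + 4 \left(-4\right)^{2} + 9 \left(-4\right)\right) - 5\right) - 61\right) - 39848 = \left(9 \left(-16 - 4 \left(2 + 4 \cdot 16 - 36\right) - 5\right) - 61\right) - 39848 = \left(9 \left(-16 - 4 \left(2 + 64 - 36\right) - 5\right) - 61\right) - 39848 = \left(9 \left(-16 - 120 - 5\right) - 61\right) - 39848 = \left(9 \left(-141\right) - 61\right) - 39848 = \left(-1269 - 61\right) - 39848 = -1330 - 39848 = -41178$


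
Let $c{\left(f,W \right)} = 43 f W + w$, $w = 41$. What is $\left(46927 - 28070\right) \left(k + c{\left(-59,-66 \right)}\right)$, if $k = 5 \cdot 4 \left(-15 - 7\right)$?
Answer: $3149929851$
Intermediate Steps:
$c{\left(f,W \right)} = 41 + 43 W f$ ($c{\left(f,W \right)} = 43 f W + 41 = 43 W f + 41 = 41 + 43 W f$)
$k = -440$ ($k = 20 \left(-22\right) = -440$)
$\left(46927 - 28070\right) \left(k + c{\left(-59,-66 \right)}\right) = \left(46927 - 28070\right) \left(-440 + \left(41 + 43 \left(-66\right) \left(-59\right)\right)\right) = 18857 \left(-440 + \left(41 + 167442\right)\right) = 18857 \left(-440 + 167483\right) = 18857 \cdot 167043 = 3149929851$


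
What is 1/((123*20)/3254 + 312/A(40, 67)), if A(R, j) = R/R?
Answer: 1627/508854 ≈ 0.0031974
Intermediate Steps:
A(R, j) = 1
1/((123*20)/3254 + 312/A(40, 67)) = 1/((123*20)/3254 + 312/1) = 1/(2460*(1/3254) + 312*1) = 1/(1230/1627 + 312) = 1/(508854/1627) = 1627/508854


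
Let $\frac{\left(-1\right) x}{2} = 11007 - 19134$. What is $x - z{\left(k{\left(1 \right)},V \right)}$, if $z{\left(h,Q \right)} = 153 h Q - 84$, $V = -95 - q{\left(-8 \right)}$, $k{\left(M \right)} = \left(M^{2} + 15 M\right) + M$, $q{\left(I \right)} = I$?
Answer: $242625$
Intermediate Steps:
$k{\left(M \right)} = M^{2} + 16 M$
$x = 16254$ ($x = - 2 \left(11007 - 19134\right) = \left(-2\right) \left(-8127\right) = 16254$)
$V = -87$ ($V = -95 - -8 = -95 + 8 = -87$)
$z{\left(h,Q \right)} = -84 + 153 Q h$ ($z{\left(h,Q \right)} = 153 Q h - 84 = -84 + 153 Q h$)
$x - z{\left(k{\left(1 \right)},V \right)} = 16254 - \left(-84 + 153 \left(-87\right) 1 \left(16 + 1\right)\right) = 16254 - \left(-84 + 153 \left(-87\right) 1 \cdot 17\right) = 16254 - \left(-84 + 153 \left(-87\right) 17\right) = 16254 - \left(-84 - 226287\right) = 16254 - -226371 = 16254 + 226371 = 242625$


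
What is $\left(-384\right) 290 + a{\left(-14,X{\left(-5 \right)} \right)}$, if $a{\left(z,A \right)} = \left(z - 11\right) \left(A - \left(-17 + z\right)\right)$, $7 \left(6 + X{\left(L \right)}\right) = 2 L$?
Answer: $- \frac{783645}{7} \approx -1.1195 \cdot 10^{5}$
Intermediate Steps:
$X{\left(L \right)} = -6 + \frac{2 L}{7}$
$a{\left(z,A \right)} = \left(-11 + z\right) \left(17 + A - z\right)$
$\left(-384\right) 290 + a{\left(-14,X{\left(-5 \right)} \right)} = \left(-384\right) 290 - \left(775 + 11 \left(-6 + \frac{2}{7} \left(-5\right)\right) - \left(-6 + \frac{2}{7} \left(-5\right)\right) \left(-14\right)\right) = -111360 - \left(775 + 11 \left(-6 - \frac{10}{7}\right) - \left(-6 - \frac{10}{7}\right) \left(-14\right)\right) = -111360 - \frac{4125}{7} = - \frac{783645}{7}$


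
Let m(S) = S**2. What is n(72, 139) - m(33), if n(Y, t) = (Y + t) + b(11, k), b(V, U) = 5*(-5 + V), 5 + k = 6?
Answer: -848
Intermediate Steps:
k = 1 (k = -5 + 6 = 1)
b(V, U) = -25 + 5*V
n(Y, t) = 30 + Y + t (n(Y, t) = (Y + t) + (-25 + 5*11) = (Y + t) + (-25 + 55) = (Y + t) + 30 = 30 + Y + t)
n(72, 139) - m(33) = (30 + 72 + 139) - 1*33**2 = 241 - 1*1089 = 241 - 1089 = -848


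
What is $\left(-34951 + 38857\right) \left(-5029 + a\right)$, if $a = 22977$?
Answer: $70104888$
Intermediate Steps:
$\left(-34951 + 38857\right) \left(-5029 + a\right) = \left(-34951 + 38857\right) \left(-5029 + 22977\right) = 3906 \cdot 17948 = 70104888$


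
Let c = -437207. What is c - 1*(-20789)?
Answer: -416418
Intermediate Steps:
c - 1*(-20789) = -437207 - 1*(-20789) = -437207 + 20789 = -416418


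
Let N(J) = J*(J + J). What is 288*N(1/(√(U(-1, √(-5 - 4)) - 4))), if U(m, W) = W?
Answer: -2304/25 - 1728*I/25 ≈ -92.16 - 69.12*I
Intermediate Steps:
N(J) = 2*J² (N(J) = J*(2*J) = 2*J²)
288*N(1/(√(U(-1, √(-5 - 4)) - 4))) = 288*(2*(1/(√(√(-5 - 4) - 4)))²) = 288*(2*(1/(√(√(-9) - 4)))²) = 288*(2*(1/(√(3*I - 4)))²) = 288*(2*(1/(√(-4 + 3*I)))²) = 288*(2*(1/(3*√2*(⅓ + I)/2))²) = 288*(2*(3*√2*(⅓ - I)/10)²) = 288*(2*(9*(⅓ - I)²/50)) = 288*(9*(⅓ - I)²/25) = 2592*(⅓ - I)²/25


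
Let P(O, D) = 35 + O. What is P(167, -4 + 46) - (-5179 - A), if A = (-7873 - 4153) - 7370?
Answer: -14015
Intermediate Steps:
A = -19396 (A = -12026 - 7370 = -19396)
P(167, -4 + 46) - (-5179 - A) = (35 + 167) - (-5179 - 1*(-19396)) = 202 - (-5179 + 19396) = 202 - 1*14217 = 202 - 14217 = -14015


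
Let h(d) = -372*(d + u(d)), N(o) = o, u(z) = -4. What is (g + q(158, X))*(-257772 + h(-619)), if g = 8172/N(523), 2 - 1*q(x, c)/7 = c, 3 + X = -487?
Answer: -47072934144/523 ≈ -9.0006e+7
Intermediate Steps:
X = -490 (X = -3 - 487 = -490)
q(x, c) = 14 - 7*c
h(d) = 1488 - 372*d (h(d) = -372*(d - 4) = -372*(-4 + d) = 1488 - 372*d)
g = 8172/523 ≈ 15.625
(g + q(158, X))*(-257772 + h(-619)) = (8172/523 + (14 - 7*(-490)))*(-257772 + (1488 - 372*(-619))) = (8172/523 + (14 + 3430))*(-257772 + (1488 + 230268)) = (8172/523 + 3444)*(-257772 + 231756) = (1809384/523)*(-26016) = -47072934144/523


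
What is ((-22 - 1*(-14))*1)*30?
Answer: -240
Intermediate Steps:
((-22 - 1*(-14))*1)*30 = ((-22 + 14)*1)*30 = -8*1*30 = -8*30 = -240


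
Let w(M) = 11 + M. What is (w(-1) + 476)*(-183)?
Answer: -88938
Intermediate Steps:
(w(-1) + 476)*(-183) = ((11 - 1) + 476)*(-183) = (10 + 476)*(-183) = 486*(-183) = -88938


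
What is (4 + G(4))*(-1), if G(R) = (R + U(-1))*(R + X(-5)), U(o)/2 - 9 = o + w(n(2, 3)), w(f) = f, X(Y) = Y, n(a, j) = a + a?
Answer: 24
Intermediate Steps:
n(a, j) = 2*a
U(o) = 26 + 2*o (U(o) = 18 + 2*(o + 2*2) = 18 + 2*(o + 4) = 18 + 2*(4 + o) = 18 + (8 + 2*o) = 26 + 2*o)
G(R) = (-5 + R)*(24 + R) (G(R) = (R + (26 + 2*(-1)))*(R - 5) = (R + (26 - 2))*(-5 + R) = (R + 24)*(-5 + R) = (24 + R)*(-5 + R) = (-5 + R)*(24 + R))
(4 + G(4))*(-1) = (4 + (-120 + 4**2 + 19*4))*(-1) = (4 + (-120 + 16 + 76))*(-1) = (4 - 28)*(-1) = -24*(-1) = 24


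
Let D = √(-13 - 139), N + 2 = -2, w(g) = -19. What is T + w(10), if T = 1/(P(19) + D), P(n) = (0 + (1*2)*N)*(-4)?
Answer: (-38*√38 + 607*I)/(2*(√38 - 16*I)) ≈ -18.973 - 0.010484*I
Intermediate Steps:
N = -4 (N = -2 - 2 = -4)
P(n) = 32 (P(n) = (0 + (1*2)*(-4))*(-4) = (0 + 2*(-4))*(-4) = (0 - 8)*(-4) = -8*(-4) = 32)
D = 2*I*√38 (D = √(-152) = 2*I*√38 ≈ 12.329*I)
T = 1/(32 + 2*I*√38) ≈ 0.027211 - 0.010484*I
T + w(10) = (4/147 - I*√38/588) - 19 = -2789/147 - I*√38/588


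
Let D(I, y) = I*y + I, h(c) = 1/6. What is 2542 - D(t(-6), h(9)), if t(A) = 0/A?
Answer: 2542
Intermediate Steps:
h(c) = ⅙
t(A) = 0
D(I, y) = I + I*y
2542 - D(t(-6), h(9)) = 2542 - 0*(1 + ⅙) = 2542 - 0*7/6 = 2542 - 1*0 = 2542 + 0 = 2542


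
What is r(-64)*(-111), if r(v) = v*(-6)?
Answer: -42624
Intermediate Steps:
r(v) = -6*v
r(-64)*(-111) = -6*(-64)*(-111) = 384*(-111) = -42624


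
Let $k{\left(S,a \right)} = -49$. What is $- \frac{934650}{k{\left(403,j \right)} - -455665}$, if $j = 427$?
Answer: $- \frac{51925}{25312} \approx -2.0514$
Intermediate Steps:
$- \frac{934650}{k{\left(403,j \right)} - -455665} = - \frac{934650}{-49 - -455665} = - \frac{934650}{-49 + 455665} = - \frac{934650}{455616} = \left(-934650\right) \frac{1}{455616} = - \frac{51925}{25312}$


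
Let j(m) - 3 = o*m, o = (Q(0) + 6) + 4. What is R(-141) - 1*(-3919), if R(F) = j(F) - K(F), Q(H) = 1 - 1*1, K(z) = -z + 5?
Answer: 2366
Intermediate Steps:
K(z) = 5 - z
Q(H) = 0 (Q(H) = 1 - 1 = 0)
o = 10 (o = (0 + 6) + 4 = 6 + 4 = 10)
j(m) = 3 + 10*m
R(F) = -2 + 11*F (R(F) = (3 + 10*F) - (5 - F) = (3 + 10*F) + (-5 + F) = -2 + 11*F)
R(-141) - 1*(-3919) = (-2 + 11*(-141)) - 1*(-3919) = (-2 - 1551) + 3919 = -1553 + 3919 = 2366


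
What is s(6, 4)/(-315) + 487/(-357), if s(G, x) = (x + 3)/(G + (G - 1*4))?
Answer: -58559/42840 ≈ -1.3669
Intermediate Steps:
s(G, x) = (3 + x)/(-4 + 2*G) (s(G, x) = (3 + x)/(G + (G - 4)) = (3 + x)/(G + (-4 + G)) = (3 + x)/(-4 + 2*G))
s(6, 4)/(-315) + 487/(-357) = ((3 + 4)/(2*(-2 + 6)))/(-315) + 487/(-357) = ((½)*7/4)*(-1/315) + 487*(-1/357) = ((½)*(¼)*7)*(-1/315) - 487/357 = (7/8)*(-1/315) - 487/357 = -1/360 - 487/357 = -58559/42840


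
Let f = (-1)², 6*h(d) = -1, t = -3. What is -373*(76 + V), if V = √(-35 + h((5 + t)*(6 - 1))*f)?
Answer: -28348 - 373*I*√1266/6 ≈ -28348.0 - 2211.9*I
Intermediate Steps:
h(d) = -⅙ (h(d) = (⅙)*(-1) = -⅙)
f = 1
V = I*√1266/6 (V = √(-35 - ⅙*1) = √(-35 - ⅙) = √(-211/6) = I*√1266/6 ≈ 5.9301*I)
-373*(76 + V) = -373*(76 + I*√1266/6) = -28348 - 373*I*√1266/6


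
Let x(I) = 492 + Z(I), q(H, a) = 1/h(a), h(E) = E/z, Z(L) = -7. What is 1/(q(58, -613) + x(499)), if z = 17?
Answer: 613/297288 ≈ 0.0020620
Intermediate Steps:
h(E) = E/17
q(H, a) = 17/a (q(H, a) = 1/(a/17) = 17/a)
x(I) = 485 (x(I) = 492 - 7 = 485)
1/(q(58, -613) + x(499)) = 1/(17/(-613) + 485) = 1/(17*(-1/613) + 485) = 1/(-17/613 + 485) = 1/(297288/613) = 613/297288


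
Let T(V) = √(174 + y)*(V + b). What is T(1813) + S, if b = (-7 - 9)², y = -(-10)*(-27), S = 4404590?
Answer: 4404590 + 8276*I*√6 ≈ 4.4046e+6 + 20272.0*I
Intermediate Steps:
y = -270 (y = -10*27 = -270)
b = 256 (b = (-16)² = 256)
T(V) = 4*I*√6*(256 + V) (T(V) = √(174 - 270)*(V + 256) = √(-96)*(256 + V) = (4*I*√6)*(256 + V) = 4*I*√6*(256 + V))
T(1813) + S = 4*I*√6*(256 + 1813) + 4404590 = 4*I*√6*2069 + 4404590 = 8276*I*√6 + 4404590 = 4404590 + 8276*I*√6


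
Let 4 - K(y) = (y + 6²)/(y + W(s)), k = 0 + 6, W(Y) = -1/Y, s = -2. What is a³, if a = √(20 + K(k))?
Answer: 456*√741/169 ≈ 73.449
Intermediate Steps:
k = 6
K(y) = 4 - (36 + y)/(½ + y) (K(y) = 4 - (y + 6²)/(y - 1/(-2)) = 4 - (y + 36)/(y - 1*(-½)) = 4 - (36 + y)/(y + ½) = 4 - (36 + y)/(½ + y))
a = 2*√741/13 (a = √(20 + 2*(-34 + 3*6)/(1 + 2*6)) = √(20 + 2*(-34 + 18)/(1 + 12)) = √(20 + 2*(-16)/13) = √(20 + 2*(1/13)*(-16)) = √(20 - 32/13) = √(228/13) = 2*√741/13 ≈ 4.1879)
a³ = (2*√741/13)³ = 456*√741/169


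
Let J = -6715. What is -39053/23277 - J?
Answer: 156266002/23277 ≈ 6713.3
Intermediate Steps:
-39053/23277 - J = -39053/23277 - 1*(-6715) = -39053*1/23277 + 6715 = -39053/23277 + 6715 = 156266002/23277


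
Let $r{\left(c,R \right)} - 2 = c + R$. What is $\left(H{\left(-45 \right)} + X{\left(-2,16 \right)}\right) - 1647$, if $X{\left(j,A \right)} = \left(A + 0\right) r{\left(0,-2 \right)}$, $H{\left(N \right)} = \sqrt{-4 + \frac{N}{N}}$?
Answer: $-1647 + i \sqrt{3} \approx -1647.0 + 1.732 i$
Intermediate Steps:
$r{\left(c,R \right)} = 2 + R + c$ ($r{\left(c,R \right)} = 2 + \left(c + R\right) = 2 + \left(R + c\right) = 2 + R + c$)
$H{\left(N \right)} = i \sqrt{3}$ ($H{\left(N \right)} = \sqrt{-4 + 1} = \sqrt{-3} = i \sqrt{3}$)
$X{\left(j,A \right)} = 0$ ($X{\left(j,A \right)} = \left(A + 0\right) \left(2 - 2 + 0\right) = A 0 = 0$)
$\left(H{\left(-45 \right)} + X{\left(-2,16 \right)}\right) - 1647 = \left(i \sqrt{3} + 0\right) - 1647 = i \sqrt{3} - 1647 = -1647 + i \sqrt{3}$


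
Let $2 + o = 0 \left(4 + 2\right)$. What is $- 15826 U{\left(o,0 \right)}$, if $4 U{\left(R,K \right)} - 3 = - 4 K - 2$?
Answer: $- \frac{7913}{2} \approx -3956.5$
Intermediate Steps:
$o = -2$ ($o = -2 + 0 \left(4 + 2\right) = -2 + 0 \cdot 6 = -2 + 0 = -2$)
$U{\left(R,K \right)} = \frac{1}{4} - K$ ($U{\left(R,K \right)} = \frac{3}{4} + \frac{- 4 K - 2}{4} = \frac{3}{4} + \frac{-2 - 4 K}{4} = \frac{3}{4} - \left(\frac{1}{2} + K\right) = \frac{1}{4} - K$)
$- 15826 U{\left(o,0 \right)} = - 15826 \left(\frac{1}{4} - 0\right) = - 15826 \left(\frac{1}{4} + 0\right) = \left(-15826\right) \frac{1}{4} = - \frac{7913}{2}$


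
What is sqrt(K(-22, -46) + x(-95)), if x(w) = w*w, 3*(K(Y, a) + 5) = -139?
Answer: sqrt(80763)/3 ≈ 94.729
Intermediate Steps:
K(Y, a) = -154/3 (K(Y, a) = -5 + (1/3)*(-139) = -5 - 139/3 = -154/3)
x(w) = w**2
sqrt(K(-22, -46) + x(-95)) = sqrt(-154/3 + (-95)**2) = sqrt(-154/3 + 9025) = sqrt(26921/3) = sqrt(80763)/3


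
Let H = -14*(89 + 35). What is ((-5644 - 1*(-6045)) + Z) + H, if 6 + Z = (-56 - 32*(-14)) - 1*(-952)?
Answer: 3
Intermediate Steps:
H = -1736 (H = -14*124 = -1736)
Z = 1338 (Z = -6 + ((-56 - 32*(-14)) - 1*(-952)) = -6 + ((-56 + 448) + 952) = -6 + (392 + 952) = -6 + 1344 = 1338)
((-5644 - 1*(-6045)) + Z) + H = ((-5644 - 1*(-6045)) + 1338) - 1736 = ((-5644 + 6045) + 1338) - 1736 = (401 + 1338) - 1736 = 1739 - 1736 = 3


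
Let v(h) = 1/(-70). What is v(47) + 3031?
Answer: 212169/70 ≈ 3031.0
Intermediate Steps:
v(h) = -1/70
v(47) + 3031 = -1/70 + 3031 = 212169/70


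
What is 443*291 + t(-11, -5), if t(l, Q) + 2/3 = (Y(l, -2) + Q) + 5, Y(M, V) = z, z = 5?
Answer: 386752/3 ≈ 1.2892e+5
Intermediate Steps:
Y(M, V) = 5
t(l, Q) = 28/3 + Q (t(l, Q) = -⅔ + ((5 + Q) + 5) = -⅔ + (10 + Q) = 28/3 + Q)
443*291 + t(-11, -5) = 443*291 + (28/3 - 5) = 128913 + 13/3 = 386752/3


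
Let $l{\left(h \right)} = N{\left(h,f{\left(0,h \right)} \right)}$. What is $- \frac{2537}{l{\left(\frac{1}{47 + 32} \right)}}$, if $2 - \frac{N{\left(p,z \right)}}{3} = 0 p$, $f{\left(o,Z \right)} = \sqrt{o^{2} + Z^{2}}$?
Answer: $- \frac{2537}{6} \approx -422.83$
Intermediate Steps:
$f{\left(o,Z \right)} = \sqrt{Z^{2} + o^{2}}$
$N{\left(p,z \right)} = 6$ ($N{\left(p,z \right)} = 6 - 3 \cdot 0 p = 6 - 0 = 6 + 0 = 6$)
$l{\left(h \right)} = 6$
$- \frac{2537}{l{\left(\frac{1}{47 + 32} \right)}} = - \frac{2537}{6}$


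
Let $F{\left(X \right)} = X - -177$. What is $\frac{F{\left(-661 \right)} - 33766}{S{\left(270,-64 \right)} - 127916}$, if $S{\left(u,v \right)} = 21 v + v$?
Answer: $\frac{17125}{64662} \approx 0.26484$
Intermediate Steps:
$F{\left(X \right)} = 177 + X$ ($F{\left(X \right)} = X + 177 = 177 + X$)
$S{\left(u,v \right)} = 22 v$
$\frac{F{\left(-661 \right)} - 33766}{S{\left(270,-64 \right)} - 127916} = \frac{\left(177 - 661\right) - 33766}{22 \left(-64\right) - 127916} = \frac{-484 - 33766}{-1408 - 127916} = - \frac{34250}{-129324} = \left(-34250\right) \left(- \frac{1}{129324}\right) = \frac{17125}{64662}$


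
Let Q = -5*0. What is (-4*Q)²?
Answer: 0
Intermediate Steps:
Q = 0
(-4*Q)² = (-4*0)² = 0² = 0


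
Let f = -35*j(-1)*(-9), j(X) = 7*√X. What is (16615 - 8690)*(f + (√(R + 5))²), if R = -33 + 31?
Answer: 23775 + 17474625*I ≈ 23775.0 + 1.7475e+7*I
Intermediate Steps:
R = -2
f = 2205*I (f = -245*√(-1)*(-9) = -245*I*(-9) = 2205*I ≈ 2205.0*I)
(16615 - 8690)*(f + (√(R + 5))²) = (16615 - 8690)*(2205*I + (√(-2 + 5))²) = 7925*(2205*I + (√3)²) = 7925*(2205*I + 3) = 7925*(3 + 2205*I) = 23775 + 17474625*I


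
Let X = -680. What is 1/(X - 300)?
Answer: -1/980 ≈ -0.0010204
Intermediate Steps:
1/(X - 300) = 1/(-680 - 300) = 1/(-980) = -1/980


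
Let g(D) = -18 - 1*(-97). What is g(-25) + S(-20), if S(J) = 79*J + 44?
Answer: -1457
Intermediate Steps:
S(J) = 44 + 79*J
g(D) = 79 (g(D) = -18 + 97 = 79)
g(-25) + S(-20) = 79 + (44 + 79*(-20)) = 79 + (44 - 1580) = 79 - 1536 = -1457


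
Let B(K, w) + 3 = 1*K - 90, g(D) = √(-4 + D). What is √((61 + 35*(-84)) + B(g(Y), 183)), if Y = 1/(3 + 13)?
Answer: √(-11888 + 3*I*√7)/2 ≈ 0.018199 + 54.516*I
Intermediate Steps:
Y = 1/16 ≈ 0.062500
B(K, w) = -93 + K (B(K, w) = -3 + (1*K - 90) = -3 + (K - 90) = -3 + (-90 + K) = -93 + K)
√((61 + 35*(-84)) + B(g(Y), 183)) = √((61 + 35*(-84)) + (-93 + √(-4 + 1/16))) = √((61 - 2940) + (-93 + √(-63/16))) = √(-2879 + (-93 + 3*I*√7/4)) = √(-2972 + 3*I*√7/4)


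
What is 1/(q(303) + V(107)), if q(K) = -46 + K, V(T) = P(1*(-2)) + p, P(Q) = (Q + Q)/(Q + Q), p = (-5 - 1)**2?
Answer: 1/294 ≈ 0.0034014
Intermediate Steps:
p = 36 (p = (-6)**2 = 36)
P(Q) = 1 (P(Q) = (2*Q)/((2*Q)) = (2*Q)*(1/(2*Q)) = 1)
V(T) = 37 (V(T) = 1 + 36 = 37)
1/(q(303) + V(107)) = 1/((-46 + 303) + 37) = 1/(257 + 37) = 1/294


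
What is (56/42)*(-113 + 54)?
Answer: -236/3 ≈ -78.667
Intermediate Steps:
(56/42)*(-113 + 54) = (56*(1/42))*(-59) = (4/3)*(-59) = -236/3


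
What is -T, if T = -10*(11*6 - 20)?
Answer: 460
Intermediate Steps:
T = -460 (T = -10*(66 - 20) = -10*46 = -460)
-T = -1*(-460) = 460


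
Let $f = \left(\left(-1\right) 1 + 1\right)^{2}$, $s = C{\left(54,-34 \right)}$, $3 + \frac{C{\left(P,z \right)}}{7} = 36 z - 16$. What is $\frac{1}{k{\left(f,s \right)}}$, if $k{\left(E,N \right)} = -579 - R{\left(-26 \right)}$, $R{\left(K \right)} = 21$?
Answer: $- \frac{1}{600} \approx -0.0016667$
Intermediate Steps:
$C{\left(P,z \right)} = -133 + 252 z$ ($C{\left(P,z \right)} = -21 + 7 \left(36 z - 16\right) = -21 + 7 \left(-16 + 36 z\right) = -21 + \left(-112 + 252 z\right) = -133 + 252 z$)
$s = -8701$ ($s = -133 + 252 \left(-34\right) = -133 - 8568 = -8701$)
$f = 0$ ($f = \left(-1 + 1\right)^{2} = 0^{2} = 0$)
$k{\left(E,N \right)} = -600$ ($k{\left(E,N \right)} = -579 - 21 = -600$)
$\frac{1}{k{\left(f,s \right)}} = \frac{1}{-600} = - \frac{1}{600}$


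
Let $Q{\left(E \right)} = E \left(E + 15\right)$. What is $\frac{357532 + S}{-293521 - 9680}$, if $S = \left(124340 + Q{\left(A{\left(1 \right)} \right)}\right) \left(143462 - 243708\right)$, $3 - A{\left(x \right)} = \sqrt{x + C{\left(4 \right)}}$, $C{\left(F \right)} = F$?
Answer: $\frac{4156714874}{101067} - \frac{701722 \sqrt{5}}{101067} \approx 41113.0$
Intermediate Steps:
$A{\left(x \right)} = 3 - \sqrt{4 + x}$ ($A{\left(x \right)} = 3 - \sqrt{x + 4} = 3 - \sqrt{4 + x}$)
$Q{\left(E \right)} = E \left(15 + E\right)$
$S = -12464587640 - 100246 \left(3 - \sqrt{5}\right) \left(18 - \sqrt{5}\right)$ ($S = \left(124340 + \left(3 - \sqrt{4 + 1}\right) \left(15 + \left(3 - \sqrt{4 + 1}\right)\right)\right) \left(143462 - 243708\right) = \left(124340 + \left(3 - \sqrt{5}\right) \left(15 + \left(3 - \sqrt{5}\right)\right)\right) \left(-100246\right) = \left(124340 + \left(3 - \sqrt{5}\right) \left(18 - \sqrt{5}\right)\right) \left(-100246\right) = -12464587640 - 100246 \left(3 - \sqrt{5}\right) \left(18 - \sqrt{5}\right) \approx -1.2466 \cdot 10^{10}$)
$\frac{357532 + S}{-293521 - 9680} = \frac{357532 - \left(12470502154 - 2105166 \sqrt{5}\right)}{-293521 - 9680} = \frac{-12470144622 + 2105166 \sqrt{5}}{-303201} = \left(-12470144622 + 2105166 \sqrt{5}\right) \left(- \frac{1}{303201}\right) = \frac{4156714874}{101067} - \frac{701722 \sqrt{5}}{101067}$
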